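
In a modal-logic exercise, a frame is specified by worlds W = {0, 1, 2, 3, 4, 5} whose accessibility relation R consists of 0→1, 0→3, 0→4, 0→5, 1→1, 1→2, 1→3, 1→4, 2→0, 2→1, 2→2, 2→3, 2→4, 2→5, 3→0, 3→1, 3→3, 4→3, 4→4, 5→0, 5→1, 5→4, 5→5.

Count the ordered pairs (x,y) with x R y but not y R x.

Enumerating: (0,1), (0,4), (1,4), (2,0), (2,3), (2,4), (2,5), (4,3), (5,1), (5,4).

10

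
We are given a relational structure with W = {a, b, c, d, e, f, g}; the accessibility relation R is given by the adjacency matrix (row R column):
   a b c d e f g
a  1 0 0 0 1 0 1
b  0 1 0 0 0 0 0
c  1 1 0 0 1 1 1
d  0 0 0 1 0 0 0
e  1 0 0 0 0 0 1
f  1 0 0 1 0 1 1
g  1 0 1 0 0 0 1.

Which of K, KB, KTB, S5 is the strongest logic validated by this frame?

Symmetric (axiom B): no — c R a but not a R c.
Reflexive (axiom T): no — c is not related to itself.
Euclidean (axiom 5): no — a R g and a R e, but not g R e.
So F validates K; KB would additionally require R to be symmetric. The strongest is K.

K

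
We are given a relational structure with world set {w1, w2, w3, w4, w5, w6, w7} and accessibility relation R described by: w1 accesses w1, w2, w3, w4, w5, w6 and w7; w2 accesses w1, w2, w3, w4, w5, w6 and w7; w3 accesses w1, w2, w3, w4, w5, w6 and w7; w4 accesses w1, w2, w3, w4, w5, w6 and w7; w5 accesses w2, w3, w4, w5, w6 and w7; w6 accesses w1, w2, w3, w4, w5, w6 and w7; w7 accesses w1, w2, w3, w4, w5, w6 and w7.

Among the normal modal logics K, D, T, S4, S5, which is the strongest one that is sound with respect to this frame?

T

Serial (axiom D): yes — every world has a successor (e.g. w1 R w1).
Reflexive (axiom T): yes — every world is R-related to itself.
Transitive (axiom 4): no — w5 R w2 and w2 R w1, but not w5 R w1.
Euclidean (axiom 5): no — w2 R w5 and w2 R w1, but not w5 R w1.
So F validates K, D, T; S4 would additionally require R to be transitive. The strongest is T.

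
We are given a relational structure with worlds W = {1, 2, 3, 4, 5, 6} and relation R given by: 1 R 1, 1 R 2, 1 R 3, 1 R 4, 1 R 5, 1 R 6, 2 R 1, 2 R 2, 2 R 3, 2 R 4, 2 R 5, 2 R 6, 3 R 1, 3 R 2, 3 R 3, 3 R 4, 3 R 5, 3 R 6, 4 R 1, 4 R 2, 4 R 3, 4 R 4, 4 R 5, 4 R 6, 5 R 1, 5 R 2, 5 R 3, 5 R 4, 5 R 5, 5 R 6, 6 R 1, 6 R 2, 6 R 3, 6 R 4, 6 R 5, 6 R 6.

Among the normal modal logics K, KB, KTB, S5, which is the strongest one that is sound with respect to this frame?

Symmetric (axiom B): yes — every pair in R has its reverse in R.
Reflexive (axiom T): yes — every world is R-related to itself.
Euclidean (axiom 5): yes — any two successors of a common world are R-related.
So F validates K, KB, KTB, S5. The strongest is S5.

S5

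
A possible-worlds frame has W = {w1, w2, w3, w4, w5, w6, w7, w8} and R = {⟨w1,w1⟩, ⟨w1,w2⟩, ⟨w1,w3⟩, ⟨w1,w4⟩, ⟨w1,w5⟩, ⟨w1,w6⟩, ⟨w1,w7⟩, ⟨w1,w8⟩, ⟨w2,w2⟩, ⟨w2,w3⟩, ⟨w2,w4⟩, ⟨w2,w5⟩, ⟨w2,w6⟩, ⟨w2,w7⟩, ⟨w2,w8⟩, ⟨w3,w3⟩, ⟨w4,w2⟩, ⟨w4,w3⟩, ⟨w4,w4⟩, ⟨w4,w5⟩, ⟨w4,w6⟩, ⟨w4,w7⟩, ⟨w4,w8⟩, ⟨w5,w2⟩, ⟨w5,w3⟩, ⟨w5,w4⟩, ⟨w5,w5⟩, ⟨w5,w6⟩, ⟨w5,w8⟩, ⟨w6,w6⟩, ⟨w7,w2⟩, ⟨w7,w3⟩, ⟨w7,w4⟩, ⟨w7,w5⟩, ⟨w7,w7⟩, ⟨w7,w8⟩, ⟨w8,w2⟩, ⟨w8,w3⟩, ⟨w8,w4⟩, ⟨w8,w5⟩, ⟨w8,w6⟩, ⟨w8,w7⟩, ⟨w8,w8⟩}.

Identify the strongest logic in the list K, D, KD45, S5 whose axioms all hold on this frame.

D

Serial (axiom D): yes — every world has a successor (e.g. w1 R w1).
Euclidean (axiom 5): no — w1 R w3 and w1 R w2, but not w3 R w2.
Transitive (axiom 4): no — w5 R w2 and w2 R w7, but not w5 R w7.
Reflexive (axiom T): yes — every world is R-related to itself.
So F validates K, D; KD45 would additionally require R to be Euclidean and transitive. The strongest is D.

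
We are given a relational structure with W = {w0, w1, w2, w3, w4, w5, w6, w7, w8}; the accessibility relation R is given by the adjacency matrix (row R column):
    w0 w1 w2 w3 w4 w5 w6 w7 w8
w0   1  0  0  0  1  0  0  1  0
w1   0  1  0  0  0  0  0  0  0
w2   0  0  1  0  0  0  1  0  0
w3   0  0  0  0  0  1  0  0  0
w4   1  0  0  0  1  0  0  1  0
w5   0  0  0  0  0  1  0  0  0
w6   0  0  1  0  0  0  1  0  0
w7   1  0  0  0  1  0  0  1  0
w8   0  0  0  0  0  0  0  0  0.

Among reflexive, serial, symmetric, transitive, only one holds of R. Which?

transitive

Reflexive: no — w3 is not related to itself.
Serial: no — w8 has no R-successor.
Symmetric: no — w3 R w5 but not w5 R w3.
Transitive: yes — every two-step R-path is closed by a direct edge.
Only transitive holds.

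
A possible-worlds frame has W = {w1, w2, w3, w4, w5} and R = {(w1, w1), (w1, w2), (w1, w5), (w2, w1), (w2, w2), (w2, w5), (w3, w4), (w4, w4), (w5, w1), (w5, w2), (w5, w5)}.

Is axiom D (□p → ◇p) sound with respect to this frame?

Axiom D corresponds to the accessibility relation being serial.
Serial: yes — every world has a successor (e.g. w1 R w1).

Yes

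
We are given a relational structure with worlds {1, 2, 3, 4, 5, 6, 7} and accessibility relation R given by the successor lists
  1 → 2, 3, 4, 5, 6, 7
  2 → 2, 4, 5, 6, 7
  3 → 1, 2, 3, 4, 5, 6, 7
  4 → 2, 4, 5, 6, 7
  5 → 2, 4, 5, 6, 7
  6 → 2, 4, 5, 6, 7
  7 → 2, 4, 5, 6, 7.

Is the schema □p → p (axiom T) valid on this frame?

No

Axiom T corresponds to the accessibility relation being reflexive.
Reflexive: no — 1 is not related to itself.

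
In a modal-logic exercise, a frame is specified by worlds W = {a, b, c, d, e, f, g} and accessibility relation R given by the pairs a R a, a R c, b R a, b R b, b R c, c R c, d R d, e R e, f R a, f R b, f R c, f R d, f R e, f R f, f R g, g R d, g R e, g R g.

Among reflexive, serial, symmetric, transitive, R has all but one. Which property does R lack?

symmetric

Reflexive: yes — every world is R-related to itself.
Serial: yes — every world has a successor (e.g. a R a).
Symmetric: no — a R c but not c R a.
Transitive: yes — every two-step R-path is closed by a direct edge.
Only symmetric fails.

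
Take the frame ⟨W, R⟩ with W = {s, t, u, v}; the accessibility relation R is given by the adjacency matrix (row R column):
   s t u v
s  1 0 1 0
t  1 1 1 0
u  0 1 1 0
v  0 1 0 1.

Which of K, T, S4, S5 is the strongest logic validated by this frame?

Reflexive (axiom T): yes — every world is R-related to itself.
Transitive (axiom 4): no — s R u and u R t, but not s R t.
Euclidean (axiom 5): no — t R u and t R s, but not u R s.
So F validates K, T; S4 would additionally require R to be transitive. The strongest is T.

T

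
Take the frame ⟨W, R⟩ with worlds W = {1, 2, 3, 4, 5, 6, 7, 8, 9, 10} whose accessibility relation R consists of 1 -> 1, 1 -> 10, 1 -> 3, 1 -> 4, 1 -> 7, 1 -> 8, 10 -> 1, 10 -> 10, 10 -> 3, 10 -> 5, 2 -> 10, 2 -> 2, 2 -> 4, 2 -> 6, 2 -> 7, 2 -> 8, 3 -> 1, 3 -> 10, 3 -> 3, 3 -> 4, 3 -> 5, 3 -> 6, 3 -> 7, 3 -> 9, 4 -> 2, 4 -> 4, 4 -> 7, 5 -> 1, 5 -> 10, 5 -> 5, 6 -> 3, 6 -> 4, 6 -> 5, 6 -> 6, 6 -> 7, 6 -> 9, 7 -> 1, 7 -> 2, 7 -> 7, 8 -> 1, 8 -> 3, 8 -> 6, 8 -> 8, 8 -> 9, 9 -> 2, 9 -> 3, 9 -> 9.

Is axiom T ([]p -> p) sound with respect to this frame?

The schema T characterises exactly the reflexive frames.
Reflexive: yes — every world is R-related to itself.

Yes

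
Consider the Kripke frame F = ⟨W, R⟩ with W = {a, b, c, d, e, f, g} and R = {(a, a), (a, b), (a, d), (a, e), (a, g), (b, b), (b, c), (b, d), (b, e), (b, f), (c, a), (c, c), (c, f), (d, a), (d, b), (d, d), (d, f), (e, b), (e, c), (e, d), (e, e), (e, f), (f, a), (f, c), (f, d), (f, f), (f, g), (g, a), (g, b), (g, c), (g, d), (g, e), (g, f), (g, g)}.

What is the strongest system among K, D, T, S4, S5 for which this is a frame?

Serial (axiom D): yes — every world has a successor (e.g. a R a).
Reflexive (axiom T): yes — every world is R-related to itself.
Transitive (axiom 4): no — a R b and b R c, but not a R c.
Euclidean (axiom 5): no — a R b and a R g, but not b R g.
So F validates K, D, T; S4 would additionally require R to be transitive. The strongest is T.

T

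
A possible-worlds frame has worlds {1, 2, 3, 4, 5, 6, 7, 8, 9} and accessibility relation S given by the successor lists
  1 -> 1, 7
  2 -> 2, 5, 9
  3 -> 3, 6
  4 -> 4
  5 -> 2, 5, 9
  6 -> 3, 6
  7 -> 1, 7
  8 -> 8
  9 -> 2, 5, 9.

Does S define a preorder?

Yes

Reflexive: yes — every world is S-related to itself.
Transitive: yes — every two-step S-path is closed by a direct edge.
So S is a preorder.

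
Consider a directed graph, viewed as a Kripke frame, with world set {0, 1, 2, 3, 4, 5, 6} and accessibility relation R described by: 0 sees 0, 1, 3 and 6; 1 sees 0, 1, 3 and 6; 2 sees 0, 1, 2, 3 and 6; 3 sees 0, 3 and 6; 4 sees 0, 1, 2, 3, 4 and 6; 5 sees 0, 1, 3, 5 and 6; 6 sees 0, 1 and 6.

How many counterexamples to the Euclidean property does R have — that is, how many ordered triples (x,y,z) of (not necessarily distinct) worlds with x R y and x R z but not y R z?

Enumerating: (0,3,1), (0,6,3), (1,3,1), (1,6,3), (2,0,2), (2,1,2), (2,3,1), (2,3,2), (2,6,2), (2,6,3), (3,6,3), (4,0,2), … and 16 more.
Total: 28.

28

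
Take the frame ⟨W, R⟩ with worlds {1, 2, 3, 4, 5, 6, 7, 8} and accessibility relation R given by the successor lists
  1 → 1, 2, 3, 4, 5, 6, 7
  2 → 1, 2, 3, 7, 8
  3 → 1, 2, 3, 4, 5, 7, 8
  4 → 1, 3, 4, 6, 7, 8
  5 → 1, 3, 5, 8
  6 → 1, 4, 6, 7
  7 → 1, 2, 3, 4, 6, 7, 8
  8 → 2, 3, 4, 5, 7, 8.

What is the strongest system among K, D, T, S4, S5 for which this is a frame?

T

Serial (axiom D): yes — every world has a successor (e.g. 1 R 1).
Reflexive (axiom T): yes — every world is R-related to itself.
Transitive (axiom 4): no — 1 R 2 and 2 R 8, but not 1 R 8.
Euclidean (axiom 5): no — 1 R 2 and 1 R 4, but not 2 R 4.
So F validates K, D, T; S4 would additionally require R to be transitive. The strongest is T.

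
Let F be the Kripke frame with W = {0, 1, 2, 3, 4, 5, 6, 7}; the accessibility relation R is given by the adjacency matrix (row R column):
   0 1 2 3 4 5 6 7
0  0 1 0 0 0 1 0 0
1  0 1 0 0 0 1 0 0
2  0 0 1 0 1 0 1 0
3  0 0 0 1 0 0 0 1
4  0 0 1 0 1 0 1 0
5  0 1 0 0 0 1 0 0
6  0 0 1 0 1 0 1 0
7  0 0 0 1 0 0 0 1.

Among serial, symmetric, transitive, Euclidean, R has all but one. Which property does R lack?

symmetric

Serial: yes — every world has a successor (e.g. 0 R 1).
Symmetric: no — 0 R 1 but not 1 R 0.
Transitive: yes — every two-step R-path is closed by a direct edge.
Euclidean: yes — any two successors of a common world are R-related.
Only symmetric fails.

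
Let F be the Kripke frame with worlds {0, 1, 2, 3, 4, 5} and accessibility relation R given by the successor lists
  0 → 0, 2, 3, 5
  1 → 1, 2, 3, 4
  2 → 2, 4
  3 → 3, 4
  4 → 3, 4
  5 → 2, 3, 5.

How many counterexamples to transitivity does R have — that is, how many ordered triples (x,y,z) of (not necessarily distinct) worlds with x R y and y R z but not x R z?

Enumerating: (0,2,4), (0,3,4), (2,4,3), (5,2,4), (5,3,4).

5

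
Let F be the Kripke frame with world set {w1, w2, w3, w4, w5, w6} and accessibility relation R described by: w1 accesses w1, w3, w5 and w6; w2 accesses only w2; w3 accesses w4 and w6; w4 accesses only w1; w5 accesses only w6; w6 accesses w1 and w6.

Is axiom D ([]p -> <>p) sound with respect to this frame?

Axiom D corresponds to the accessibility relation being serial.
Serial: yes — every world has a successor (e.g. w1 R w1).

Yes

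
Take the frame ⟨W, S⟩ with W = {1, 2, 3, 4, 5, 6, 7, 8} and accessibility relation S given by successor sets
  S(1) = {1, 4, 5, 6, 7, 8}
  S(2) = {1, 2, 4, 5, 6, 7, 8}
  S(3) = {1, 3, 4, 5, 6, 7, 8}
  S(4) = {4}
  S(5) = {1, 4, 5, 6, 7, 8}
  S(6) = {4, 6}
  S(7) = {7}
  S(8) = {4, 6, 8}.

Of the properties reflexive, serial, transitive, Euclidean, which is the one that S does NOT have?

Reflexive: yes — every world is S-related to itself.
Serial: yes — every world has a successor (e.g. 1 S 1).
Transitive: yes — every two-step S-path is closed by a direct edge.
Euclidean: no — 1 S 4 and 1 S 5, but not 4 S 5.
Only Euclidean fails.

Euclidean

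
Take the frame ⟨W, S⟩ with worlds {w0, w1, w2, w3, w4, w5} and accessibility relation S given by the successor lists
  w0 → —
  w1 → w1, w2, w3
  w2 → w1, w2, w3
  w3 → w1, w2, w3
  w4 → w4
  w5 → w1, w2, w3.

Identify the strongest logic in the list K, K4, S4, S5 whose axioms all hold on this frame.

Transitive (axiom 4): yes — every two-step S-path is closed by a direct edge.
Reflexive (axiom T): no — w0 is not related to itself.
Euclidean (axiom 5): yes — any two successors of a common world are S-related.
So F validates K, K4; S4 would additionally require S to be reflexive. The strongest is K4.

K4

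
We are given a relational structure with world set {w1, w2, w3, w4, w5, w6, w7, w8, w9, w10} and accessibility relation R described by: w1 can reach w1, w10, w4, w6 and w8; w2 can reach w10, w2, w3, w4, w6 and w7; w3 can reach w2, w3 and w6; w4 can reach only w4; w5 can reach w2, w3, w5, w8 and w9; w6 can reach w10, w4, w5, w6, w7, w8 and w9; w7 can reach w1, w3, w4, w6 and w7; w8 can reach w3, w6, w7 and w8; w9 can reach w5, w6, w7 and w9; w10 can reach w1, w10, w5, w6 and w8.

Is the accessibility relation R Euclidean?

No

Euclidean: no — w1 R w10 and w1 R w4, but not w10 R w4.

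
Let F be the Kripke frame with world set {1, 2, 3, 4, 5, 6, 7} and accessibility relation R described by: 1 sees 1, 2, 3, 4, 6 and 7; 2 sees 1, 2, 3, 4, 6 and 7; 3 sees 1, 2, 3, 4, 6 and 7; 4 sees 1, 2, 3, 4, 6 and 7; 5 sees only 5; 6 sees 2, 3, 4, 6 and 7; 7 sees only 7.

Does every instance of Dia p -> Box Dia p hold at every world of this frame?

No

Axiom 5 corresponds to the accessibility relation being Euclidean.
Euclidean: no — 1 R 7 and 1 R 2, but not 7 R 2.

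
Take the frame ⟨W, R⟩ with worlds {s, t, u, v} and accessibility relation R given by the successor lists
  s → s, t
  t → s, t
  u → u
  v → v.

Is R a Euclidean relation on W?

Yes

Euclidean: yes — any two successors of a common world are R-related.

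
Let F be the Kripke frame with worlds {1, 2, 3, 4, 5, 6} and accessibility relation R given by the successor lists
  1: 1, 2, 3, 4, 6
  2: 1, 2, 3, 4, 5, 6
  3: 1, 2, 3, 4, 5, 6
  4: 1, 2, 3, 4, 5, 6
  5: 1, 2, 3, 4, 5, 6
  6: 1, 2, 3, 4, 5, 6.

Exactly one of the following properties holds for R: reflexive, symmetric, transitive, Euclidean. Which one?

Reflexive: yes — every world is R-related to itself.
Symmetric: no — 5 R 1 but not 1 R 5.
Transitive: no — 1 R 2 and 2 R 5, but not 1 R 5.
Euclidean: no — 2 R 1 and 2 R 5, but not 1 R 5.
Only reflexive holds.

reflexive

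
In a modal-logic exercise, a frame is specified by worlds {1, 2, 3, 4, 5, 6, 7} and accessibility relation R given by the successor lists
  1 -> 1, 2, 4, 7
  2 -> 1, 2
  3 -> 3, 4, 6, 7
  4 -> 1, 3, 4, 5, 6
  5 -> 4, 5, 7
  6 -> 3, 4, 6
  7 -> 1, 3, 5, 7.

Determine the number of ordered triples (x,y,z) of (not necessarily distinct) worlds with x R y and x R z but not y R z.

28

Enumerating: (1,2,4), (1,2,7), (1,4,2), (1,4,7), (1,7,2), (1,7,4), (3,4,7), (3,6,7), (3,7,4), (3,7,6), (4,1,3), (4,1,5), … and 16 more.
Total: 28.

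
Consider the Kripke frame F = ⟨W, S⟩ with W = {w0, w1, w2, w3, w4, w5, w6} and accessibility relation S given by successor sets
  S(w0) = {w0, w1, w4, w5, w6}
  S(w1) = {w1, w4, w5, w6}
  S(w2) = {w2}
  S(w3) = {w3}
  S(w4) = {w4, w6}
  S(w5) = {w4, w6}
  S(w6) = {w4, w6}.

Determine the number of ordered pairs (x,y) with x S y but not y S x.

9

Enumerating: (w0,w1), (w0,w4), (w0,w5), (w0,w6), (w1,w4), (w1,w5), (w1,w6), (w5,w4), (w5,w6).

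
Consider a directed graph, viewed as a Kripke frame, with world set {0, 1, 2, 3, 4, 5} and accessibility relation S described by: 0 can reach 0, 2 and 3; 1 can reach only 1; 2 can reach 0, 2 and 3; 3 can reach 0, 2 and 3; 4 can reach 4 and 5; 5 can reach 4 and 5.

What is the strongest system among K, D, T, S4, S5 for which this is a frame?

Serial (axiom D): yes — every world has a successor (e.g. 0 S 0).
Reflexive (axiom T): yes — every world is S-related to itself.
Transitive (axiom 4): yes — every two-step S-path is closed by a direct edge.
Euclidean (axiom 5): yes — any two successors of a common world are S-related.
So F validates K, D, T, S4, S5. The strongest is S5.

S5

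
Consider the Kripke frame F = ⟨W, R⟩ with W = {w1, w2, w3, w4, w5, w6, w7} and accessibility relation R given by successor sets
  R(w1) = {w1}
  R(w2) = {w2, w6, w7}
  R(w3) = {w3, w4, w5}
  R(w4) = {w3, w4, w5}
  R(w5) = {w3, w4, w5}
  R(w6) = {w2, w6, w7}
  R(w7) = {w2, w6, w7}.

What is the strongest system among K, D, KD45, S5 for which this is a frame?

S5

Serial (axiom D): yes — every world has a successor (e.g. w1 R w1).
Euclidean (axiom 5): yes — any two successors of a common world are R-related.
Transitive (axiom 4): yes — every two-step R-path is closed by a direct edge.
Reflexive (axiom T): yes — every world is R-related to itself.
So F validates K, D, KD45, S5. The strongest is S5.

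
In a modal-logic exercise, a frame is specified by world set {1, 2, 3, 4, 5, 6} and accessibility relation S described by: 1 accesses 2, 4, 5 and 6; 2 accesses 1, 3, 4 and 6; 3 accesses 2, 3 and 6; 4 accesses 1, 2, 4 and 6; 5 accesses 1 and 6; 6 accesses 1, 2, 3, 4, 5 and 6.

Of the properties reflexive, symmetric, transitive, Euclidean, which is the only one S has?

Reflexive: no — 1 is not related to itself.
Symmetric: yes — every pair in S has its reverse in S.
Transitive: no — 1 S 2 and 2 S 3, but not 1 S 3.
Euclidean: no — 1 S 2 and 1 S 5, but not 2 S 5.
Only symmetric holds.

symmetric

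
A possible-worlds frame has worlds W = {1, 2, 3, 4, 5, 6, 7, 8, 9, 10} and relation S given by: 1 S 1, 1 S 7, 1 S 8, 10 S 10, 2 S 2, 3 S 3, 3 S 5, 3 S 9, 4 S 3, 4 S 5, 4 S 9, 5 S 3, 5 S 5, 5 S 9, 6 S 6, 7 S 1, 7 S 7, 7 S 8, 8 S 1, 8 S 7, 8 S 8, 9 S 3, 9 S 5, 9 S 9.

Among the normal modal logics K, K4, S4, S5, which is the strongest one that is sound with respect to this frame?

K4

Transitive (axiom 4): yes — every two-step S-path is closed by a direct edge.
Reflexive (axiom T): no — 4 is not related to itself.
Euclidean (axiom 5): yes — any two successors of a common world are S-related.
So F validates K, K4; S4 would additionally require S to be reflexive. The strongest is K4.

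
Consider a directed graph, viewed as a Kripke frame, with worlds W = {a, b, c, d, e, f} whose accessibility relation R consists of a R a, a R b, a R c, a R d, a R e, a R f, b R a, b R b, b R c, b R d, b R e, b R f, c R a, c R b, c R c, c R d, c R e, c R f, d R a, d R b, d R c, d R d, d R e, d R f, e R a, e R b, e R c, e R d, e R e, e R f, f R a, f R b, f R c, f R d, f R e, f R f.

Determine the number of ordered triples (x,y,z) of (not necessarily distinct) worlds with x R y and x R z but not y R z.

0

R is Euclidean; there are no such tuples.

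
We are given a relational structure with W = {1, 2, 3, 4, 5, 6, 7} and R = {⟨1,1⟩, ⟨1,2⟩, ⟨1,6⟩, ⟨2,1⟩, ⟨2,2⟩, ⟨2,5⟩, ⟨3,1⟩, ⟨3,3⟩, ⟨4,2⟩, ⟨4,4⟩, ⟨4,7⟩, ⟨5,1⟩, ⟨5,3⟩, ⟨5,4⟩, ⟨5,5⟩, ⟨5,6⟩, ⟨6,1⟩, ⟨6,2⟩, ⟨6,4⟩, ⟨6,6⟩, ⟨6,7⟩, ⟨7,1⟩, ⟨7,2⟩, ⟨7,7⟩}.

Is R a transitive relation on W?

Transitive: no — 1 R 2 and 2 R 5, but not 1 R 5.

No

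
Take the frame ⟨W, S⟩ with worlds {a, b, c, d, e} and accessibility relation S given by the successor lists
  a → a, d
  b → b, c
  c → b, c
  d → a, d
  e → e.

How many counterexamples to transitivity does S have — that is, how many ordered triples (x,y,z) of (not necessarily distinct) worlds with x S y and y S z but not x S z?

0

S is transitive; there are no such tuples.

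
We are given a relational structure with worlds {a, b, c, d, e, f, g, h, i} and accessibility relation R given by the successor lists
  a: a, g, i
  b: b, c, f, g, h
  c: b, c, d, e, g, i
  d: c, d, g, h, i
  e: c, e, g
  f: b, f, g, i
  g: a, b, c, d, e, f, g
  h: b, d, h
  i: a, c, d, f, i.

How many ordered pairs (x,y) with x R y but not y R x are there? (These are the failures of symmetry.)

R is symmetric; there are no such tuples.

0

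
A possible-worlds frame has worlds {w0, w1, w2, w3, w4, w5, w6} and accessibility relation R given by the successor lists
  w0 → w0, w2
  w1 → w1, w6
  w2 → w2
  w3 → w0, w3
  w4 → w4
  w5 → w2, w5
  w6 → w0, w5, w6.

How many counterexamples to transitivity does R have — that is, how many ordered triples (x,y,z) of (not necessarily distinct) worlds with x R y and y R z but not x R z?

5

Enumerating: (w1,w6,w0), (w1,w6,w5), (w3,w0,w2), (w6,w0,w2), (w6,w5,w2).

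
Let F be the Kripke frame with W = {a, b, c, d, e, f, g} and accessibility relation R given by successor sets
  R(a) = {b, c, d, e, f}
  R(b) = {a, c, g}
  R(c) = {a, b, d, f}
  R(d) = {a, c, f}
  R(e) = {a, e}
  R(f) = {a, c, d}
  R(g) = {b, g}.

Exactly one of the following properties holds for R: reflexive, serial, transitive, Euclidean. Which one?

serial

Reflexive: no — a is not related to itself.
Serial: yes — every world has a successor (e.g. a R b).
Transitive: no — a R b and b R g, but not a R g.
Euclidean: no — a R b and a R d, but not b R d.
Only serial holds.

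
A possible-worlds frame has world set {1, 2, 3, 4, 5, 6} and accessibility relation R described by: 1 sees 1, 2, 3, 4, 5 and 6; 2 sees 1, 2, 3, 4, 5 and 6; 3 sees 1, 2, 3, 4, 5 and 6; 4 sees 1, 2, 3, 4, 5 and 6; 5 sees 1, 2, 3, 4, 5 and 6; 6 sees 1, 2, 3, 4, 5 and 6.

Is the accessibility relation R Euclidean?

Yes

Euclidean: yes — any two successors of a common world are R-related.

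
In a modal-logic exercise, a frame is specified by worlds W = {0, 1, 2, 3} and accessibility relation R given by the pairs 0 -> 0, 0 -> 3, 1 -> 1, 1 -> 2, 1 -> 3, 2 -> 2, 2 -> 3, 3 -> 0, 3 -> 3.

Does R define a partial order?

No

Reflexive: yes — every world is R-related to itself.
Transitive: no — 1 R 3 and 3 R 0, but not 1 R 0.
Antisymmetric: no — 0 R 3 and 3 R 0 with 0 ≠ 3.
So R is not a partial order.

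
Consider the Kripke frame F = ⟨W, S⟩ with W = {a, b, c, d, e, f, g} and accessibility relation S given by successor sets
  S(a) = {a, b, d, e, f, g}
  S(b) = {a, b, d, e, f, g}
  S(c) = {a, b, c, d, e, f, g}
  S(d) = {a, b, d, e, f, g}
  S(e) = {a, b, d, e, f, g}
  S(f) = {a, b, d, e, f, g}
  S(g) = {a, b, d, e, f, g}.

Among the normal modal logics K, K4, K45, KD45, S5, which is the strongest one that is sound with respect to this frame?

Transitive (axiom 4): yes — every two-step S-path is closed by a direct edge.
Euclidean (axiom 5): no — c S a and c S c, but not a S c.
Serial (axiom D): yes — every world has a successor (e.g. a S a).
Reflexive (axiom T): yes — every world is S-related to itself.
So F validates K, K4; K45 would additionally require S to be Euclidean. The strongest is K4.

K4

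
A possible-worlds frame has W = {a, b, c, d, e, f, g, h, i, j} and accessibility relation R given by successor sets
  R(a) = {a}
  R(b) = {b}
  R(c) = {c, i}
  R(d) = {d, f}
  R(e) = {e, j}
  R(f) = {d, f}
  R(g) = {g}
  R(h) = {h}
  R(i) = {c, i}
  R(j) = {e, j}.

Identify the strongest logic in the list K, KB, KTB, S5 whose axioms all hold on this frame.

Symmetric (axiom B): yes — every pair in R has its reverse in R.
Reflexive (axiom T): yes — every world is R-related to itself.
Euclidean (axiom 5): yes — any two successors of a common world are R-related.
So F validates K, KB, KTB, S5. The strongest is S5.

S5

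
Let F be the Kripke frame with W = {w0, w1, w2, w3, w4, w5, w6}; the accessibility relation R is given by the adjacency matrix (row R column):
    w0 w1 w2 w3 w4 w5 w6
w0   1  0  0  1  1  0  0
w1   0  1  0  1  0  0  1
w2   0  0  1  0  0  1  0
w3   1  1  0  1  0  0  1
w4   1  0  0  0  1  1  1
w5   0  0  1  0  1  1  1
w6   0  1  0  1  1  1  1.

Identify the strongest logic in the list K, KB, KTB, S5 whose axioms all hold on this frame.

Symmetric (axiom B): yes — every pair in R has its reverse in R.
Reflexive (axiom T): yes — every world is R-related to itself.
Euclidean (axiom 5): no — w0 R w3 and w0 R w4, but not w3 R w4.
So F validates K, KB, KTB; S5 would additionally require R to be Euclidean. The strongest is KTB.

KTB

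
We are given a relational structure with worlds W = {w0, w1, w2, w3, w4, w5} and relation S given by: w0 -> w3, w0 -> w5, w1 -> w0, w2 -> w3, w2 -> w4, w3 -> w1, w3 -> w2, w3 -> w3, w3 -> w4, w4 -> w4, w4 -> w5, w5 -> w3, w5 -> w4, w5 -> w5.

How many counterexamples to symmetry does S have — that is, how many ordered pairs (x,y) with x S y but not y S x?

7

Enumerating: (w0,w3), (w0,w5), (w1,w0), (w2,w4), (w3,w1), (w3,w4), (w5,w3).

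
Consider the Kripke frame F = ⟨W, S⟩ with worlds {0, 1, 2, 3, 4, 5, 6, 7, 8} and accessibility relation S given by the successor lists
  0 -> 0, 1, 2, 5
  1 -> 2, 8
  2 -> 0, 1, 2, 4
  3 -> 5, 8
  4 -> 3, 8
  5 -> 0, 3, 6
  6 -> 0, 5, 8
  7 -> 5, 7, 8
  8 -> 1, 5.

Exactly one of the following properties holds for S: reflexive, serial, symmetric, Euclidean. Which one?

Reflexive: no — 1 is not related to itself.
Serial: yes — every world has a successor (e.g. 0 S 0).
Symmetric: no — 0 S 1 but not 1 S 0.
Euclidean: no — 0 S 1 and 0 S 5, but not 1 S 5.
Only serial holds.

serial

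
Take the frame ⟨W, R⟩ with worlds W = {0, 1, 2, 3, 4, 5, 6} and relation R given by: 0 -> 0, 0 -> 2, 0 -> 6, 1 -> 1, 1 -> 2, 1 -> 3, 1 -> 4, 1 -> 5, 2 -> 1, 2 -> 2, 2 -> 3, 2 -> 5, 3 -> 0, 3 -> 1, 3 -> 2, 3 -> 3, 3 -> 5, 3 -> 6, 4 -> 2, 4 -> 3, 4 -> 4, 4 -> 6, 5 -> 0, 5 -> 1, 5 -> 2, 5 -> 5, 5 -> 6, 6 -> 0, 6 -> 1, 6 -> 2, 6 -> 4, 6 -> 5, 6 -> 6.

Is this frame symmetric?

Symmetric: no — 0 R 2 but not 2 R 0.

No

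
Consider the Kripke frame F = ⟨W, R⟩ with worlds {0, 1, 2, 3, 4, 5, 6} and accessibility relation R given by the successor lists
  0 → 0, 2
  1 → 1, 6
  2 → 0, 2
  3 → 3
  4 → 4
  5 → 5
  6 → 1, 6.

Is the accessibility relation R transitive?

Yes

Transitive: yes — every two-step R-path is closed by a direct edge.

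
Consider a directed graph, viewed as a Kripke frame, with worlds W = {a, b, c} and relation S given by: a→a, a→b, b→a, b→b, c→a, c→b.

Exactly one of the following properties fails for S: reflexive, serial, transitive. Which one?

Reflexive: no — c is not related to itself.
Serial: yes — every world has a successor (e.g. a S a).
Transitive: yes — every two-step S-path is closed by a direct edge.
Only reflexive fails.

reflexive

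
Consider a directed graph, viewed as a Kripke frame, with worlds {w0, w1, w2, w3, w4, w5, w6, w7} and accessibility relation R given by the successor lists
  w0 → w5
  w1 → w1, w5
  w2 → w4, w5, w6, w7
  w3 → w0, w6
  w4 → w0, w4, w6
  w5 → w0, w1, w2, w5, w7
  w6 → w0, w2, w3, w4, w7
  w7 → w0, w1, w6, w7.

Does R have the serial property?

Serial: yes — every world has a successor (e.g. w0 R w5).

Yes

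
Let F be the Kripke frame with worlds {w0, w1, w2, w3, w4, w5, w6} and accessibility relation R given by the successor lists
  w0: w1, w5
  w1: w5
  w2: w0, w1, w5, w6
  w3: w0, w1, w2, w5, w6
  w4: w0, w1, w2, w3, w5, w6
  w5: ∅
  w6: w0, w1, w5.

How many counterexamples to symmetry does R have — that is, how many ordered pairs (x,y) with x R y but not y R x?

21

Enumerating: (w0,w1), (w0,w5), (w1,w5), (w2,w0), (w2,w1), (w2,w5), (w2,w6), (w3,w0), (w3,w1), (w3,w2), (w3,w5), (w3,w6), … and 9 more.
Total: 21.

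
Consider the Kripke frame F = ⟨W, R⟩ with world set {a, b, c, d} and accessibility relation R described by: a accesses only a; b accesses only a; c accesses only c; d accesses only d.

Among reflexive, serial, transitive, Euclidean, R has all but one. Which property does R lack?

reflexive

Reflexive: no — b is not related to itself.
Serial: yes — every world has a successor (e.g. a R a).
Transitive: yes — every two-step R-path is closed by a direct edge.
Euclidean: yes — any two successors of a common world are R-related.
Only reflexive fails.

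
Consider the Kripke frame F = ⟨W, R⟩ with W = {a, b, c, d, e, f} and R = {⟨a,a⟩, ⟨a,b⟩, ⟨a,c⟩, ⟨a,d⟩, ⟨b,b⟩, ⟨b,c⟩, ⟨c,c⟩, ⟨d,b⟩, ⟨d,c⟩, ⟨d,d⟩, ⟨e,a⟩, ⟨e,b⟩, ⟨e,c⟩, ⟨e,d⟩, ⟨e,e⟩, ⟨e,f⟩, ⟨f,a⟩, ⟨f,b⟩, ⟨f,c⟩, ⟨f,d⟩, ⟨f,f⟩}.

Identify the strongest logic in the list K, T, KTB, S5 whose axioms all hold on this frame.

T

Reflexive (axiom T): yes — every world is R-related to itself.
Symmetric (axiom B): no — a R b but not b R a.
Euclidean (axiom 5): no — a R b and a R d, but not b R d.
So F validates K, T; KTB would additionally require R to be symmetric. The strongest is T.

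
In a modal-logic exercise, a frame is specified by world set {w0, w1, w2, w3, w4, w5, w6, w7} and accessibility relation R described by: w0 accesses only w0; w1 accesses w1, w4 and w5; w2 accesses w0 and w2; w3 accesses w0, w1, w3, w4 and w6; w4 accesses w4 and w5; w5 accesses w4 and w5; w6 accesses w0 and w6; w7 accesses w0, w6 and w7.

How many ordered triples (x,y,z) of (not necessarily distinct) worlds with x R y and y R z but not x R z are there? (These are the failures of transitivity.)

Enumerating: (w3,w1,w5), (w3,w4,w5).

2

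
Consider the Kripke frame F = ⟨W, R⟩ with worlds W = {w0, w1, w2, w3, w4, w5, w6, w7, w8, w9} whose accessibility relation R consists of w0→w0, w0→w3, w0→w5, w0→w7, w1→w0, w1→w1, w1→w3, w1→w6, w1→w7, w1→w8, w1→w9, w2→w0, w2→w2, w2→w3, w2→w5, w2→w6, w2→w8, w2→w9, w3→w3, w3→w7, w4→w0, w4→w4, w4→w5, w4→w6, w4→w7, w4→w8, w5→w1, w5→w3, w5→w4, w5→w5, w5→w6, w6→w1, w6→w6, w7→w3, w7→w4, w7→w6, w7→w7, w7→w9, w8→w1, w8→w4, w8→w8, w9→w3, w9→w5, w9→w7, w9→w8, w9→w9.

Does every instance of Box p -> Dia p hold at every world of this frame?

Axiom D corresponds to the accessibility relation being serial.
Serial: yes — every world has a successor (e.g. w0 R w0).

Yes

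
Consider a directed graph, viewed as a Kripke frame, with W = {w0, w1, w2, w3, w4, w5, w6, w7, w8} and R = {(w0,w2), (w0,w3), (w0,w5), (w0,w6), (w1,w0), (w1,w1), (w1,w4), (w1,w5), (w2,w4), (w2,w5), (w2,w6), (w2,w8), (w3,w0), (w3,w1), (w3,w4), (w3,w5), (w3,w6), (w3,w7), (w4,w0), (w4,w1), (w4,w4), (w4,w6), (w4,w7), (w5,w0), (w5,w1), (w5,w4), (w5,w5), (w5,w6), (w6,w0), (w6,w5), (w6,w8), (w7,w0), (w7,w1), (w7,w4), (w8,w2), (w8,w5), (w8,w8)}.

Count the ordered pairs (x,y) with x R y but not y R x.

Enumerating: (w0,w2), (w1,w0), (w2,w4), (w2,w5), (w2,w6), (w3,w1), (w3,w4), (w3,w5), (w3,w6), (w3,w7), (w4,w0), (w4,w6), (w5,w4), (w6,w8), (w7,w0), (w7,w1), (w8,w5).

17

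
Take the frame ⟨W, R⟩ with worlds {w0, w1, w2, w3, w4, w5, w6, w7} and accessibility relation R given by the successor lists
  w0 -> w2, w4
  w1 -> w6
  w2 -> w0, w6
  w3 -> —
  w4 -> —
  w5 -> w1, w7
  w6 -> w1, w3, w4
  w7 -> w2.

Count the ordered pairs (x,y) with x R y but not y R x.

7

Enumerating: (w0,w4), (w2,w6), (w5,w1), (w5,w7), (w6,w3), (w6,w4), (w7,w2).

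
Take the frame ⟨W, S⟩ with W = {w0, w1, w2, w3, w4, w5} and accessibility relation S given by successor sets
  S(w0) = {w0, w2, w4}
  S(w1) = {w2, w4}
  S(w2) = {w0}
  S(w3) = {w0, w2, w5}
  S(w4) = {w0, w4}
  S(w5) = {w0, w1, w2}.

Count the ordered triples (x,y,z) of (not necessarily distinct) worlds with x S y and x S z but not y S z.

15

Enumerating: (w0,w2,w2), (w0,w2,w4), (w0,w4,w2), (w1,w2,w2), (w1,w2,w4), (w1,w4,w2), (w3,w0,w5), (w3,w2,w2), (w3,w2,w5), (w3,w5,w5), (w5,w0,w1), (w5,w1,w0), (w5,w1,w1), (w5,w2,w1), (w5,w2,w2).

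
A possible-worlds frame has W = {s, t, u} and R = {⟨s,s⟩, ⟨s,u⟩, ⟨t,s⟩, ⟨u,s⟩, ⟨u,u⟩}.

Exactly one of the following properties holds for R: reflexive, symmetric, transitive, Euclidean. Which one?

Reflexive: no — t is not related to itself.
Symmetric: no — t R s but not s R t.
Transitive: no — t R s and s R u, but not t R u.
Euclidean: yes — any two successors of a common world are R-related.
Only Euclidean holds.

Euclidean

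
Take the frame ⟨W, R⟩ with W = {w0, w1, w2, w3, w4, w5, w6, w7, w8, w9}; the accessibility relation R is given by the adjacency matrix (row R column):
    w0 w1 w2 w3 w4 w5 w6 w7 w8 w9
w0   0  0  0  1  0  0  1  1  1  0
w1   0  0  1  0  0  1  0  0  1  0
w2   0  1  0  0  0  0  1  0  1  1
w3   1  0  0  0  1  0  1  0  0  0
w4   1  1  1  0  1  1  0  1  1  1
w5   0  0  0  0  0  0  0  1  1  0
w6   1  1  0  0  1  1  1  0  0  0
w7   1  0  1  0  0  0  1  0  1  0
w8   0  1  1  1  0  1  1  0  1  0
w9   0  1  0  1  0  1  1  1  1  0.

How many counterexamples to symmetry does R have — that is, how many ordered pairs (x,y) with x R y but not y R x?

28

Enumerating: (w0,w8), (w1,w5), (w2,w6), (w2,w9), (w3,w4), (w3,w6), (w4,w0), (w4,w1), (w4,w2), (w4,w5), (w4,w7), (w4,w8), … and 16 more.
Total: 28.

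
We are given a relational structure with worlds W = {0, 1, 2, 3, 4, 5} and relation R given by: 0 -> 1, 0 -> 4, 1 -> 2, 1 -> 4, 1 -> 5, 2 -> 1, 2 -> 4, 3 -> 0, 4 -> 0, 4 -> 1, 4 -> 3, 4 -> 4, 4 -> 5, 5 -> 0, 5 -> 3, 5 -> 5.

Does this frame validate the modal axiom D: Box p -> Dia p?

By correspondence theory, D is valid on a frame iff R is serial.
Serial: yes — every world has a successor (e.g. 0 R 1).

Yes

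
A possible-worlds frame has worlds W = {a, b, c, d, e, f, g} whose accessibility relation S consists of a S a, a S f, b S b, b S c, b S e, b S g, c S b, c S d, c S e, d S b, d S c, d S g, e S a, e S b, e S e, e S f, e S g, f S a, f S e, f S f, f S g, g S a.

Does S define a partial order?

Reflexive: no — c is not related to itself.
Transitive: no — a S f and f S e, but not a S e.
Antisymmetric: no — a S f and f S a with a ≠ f.
So S is not a partial order.

No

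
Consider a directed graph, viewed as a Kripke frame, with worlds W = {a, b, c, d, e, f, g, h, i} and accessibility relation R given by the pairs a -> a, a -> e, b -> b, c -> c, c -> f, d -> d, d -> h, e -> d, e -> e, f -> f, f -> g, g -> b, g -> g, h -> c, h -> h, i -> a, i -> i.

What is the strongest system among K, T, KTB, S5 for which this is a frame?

Reflexive (axiom T): yes — every world is R-related to itself.
Symmetric (axiom B): no — a R e but not e R a.
Euclidean (axiom 5): no — a R e and a R a, but not e R a.
So F validates K, T; KTB would additionally require R to be symmetric. The strongest is T.

T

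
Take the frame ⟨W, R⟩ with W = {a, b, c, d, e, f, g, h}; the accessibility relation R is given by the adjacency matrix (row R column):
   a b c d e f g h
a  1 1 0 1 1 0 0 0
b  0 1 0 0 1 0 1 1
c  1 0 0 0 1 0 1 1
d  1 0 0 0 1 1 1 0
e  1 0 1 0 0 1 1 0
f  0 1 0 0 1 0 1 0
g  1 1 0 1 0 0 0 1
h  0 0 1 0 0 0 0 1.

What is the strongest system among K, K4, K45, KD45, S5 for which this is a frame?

Transitive (axiom 4): no — a R b and b R g, but not a R g.
Euclidean (axiom 5): no — a R b and a R d, but not b R d.
Serial (axiom D): yes — every world has a successor (e.g. a R a).
Reflexive (axiom T): no — c is not related to itself.
So F validates K; K4 would additionally require R to be transitive. The strongest is K.

K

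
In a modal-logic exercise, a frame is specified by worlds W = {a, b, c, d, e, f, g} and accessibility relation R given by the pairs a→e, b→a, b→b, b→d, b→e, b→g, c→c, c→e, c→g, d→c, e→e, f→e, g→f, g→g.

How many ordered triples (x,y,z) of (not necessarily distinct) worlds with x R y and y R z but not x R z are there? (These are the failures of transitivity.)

Enumerating: (b,d,c), (b,g,f), (c,g,f), (d,c,e), (d,c,g), (g,f,e).

6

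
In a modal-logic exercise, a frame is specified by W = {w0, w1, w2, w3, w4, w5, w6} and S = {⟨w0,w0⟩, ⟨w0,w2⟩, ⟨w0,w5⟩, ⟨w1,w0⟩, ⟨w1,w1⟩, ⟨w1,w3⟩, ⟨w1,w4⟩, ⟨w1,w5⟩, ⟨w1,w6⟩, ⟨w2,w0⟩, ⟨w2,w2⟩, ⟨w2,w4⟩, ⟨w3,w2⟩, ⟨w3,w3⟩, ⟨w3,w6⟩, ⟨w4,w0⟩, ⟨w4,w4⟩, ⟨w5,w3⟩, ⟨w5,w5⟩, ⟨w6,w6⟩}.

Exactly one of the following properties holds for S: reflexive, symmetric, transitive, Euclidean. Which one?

reflexive

Reflexive: yes — every world is S-related to itself.
Symmetric: no — w0 S w5 but not w5 S w0.
Transitive: no — w0 S w2 and w2 S w4, but not w0 S w4.
Euclidean: no — w0 S w2 and w0 S w5, but not w2 S w5.
Only reflexive holds.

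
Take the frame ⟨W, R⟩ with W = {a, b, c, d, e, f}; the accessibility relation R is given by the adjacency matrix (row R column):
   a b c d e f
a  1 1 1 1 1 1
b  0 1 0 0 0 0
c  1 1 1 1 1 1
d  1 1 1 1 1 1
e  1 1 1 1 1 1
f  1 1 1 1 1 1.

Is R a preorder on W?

Yes

Reflexive: yes — every world is R-related to itself.
Transitive: yes — every two-step R-path is closed by a direct edge.
So R is a preorder.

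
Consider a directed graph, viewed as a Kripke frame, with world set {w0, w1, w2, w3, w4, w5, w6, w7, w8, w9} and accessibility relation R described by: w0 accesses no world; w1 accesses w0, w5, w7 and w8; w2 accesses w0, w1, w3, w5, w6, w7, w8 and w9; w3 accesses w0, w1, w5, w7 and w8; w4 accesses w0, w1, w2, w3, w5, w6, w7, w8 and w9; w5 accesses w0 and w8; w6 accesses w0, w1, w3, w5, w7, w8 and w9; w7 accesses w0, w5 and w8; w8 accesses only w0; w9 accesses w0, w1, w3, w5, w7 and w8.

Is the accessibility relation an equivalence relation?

Reflexive: no — w0 is not related to itself.
Symmetric: no — w1 R w0 but not w0 R w1.
Transitive: yes — every two-step R-path is closed by a direct edge.
So R is not an equivalence relation.

No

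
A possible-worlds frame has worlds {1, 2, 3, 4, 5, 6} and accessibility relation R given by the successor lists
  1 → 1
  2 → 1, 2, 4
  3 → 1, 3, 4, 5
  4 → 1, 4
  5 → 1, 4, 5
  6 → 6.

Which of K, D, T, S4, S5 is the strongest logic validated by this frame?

Serial (axiom D): yes — every world has a successor (e.g. 1 R 1).
Reflexive (axiom T): yes — every world is R-related to itself.
Transitive (axiom 4): yes — every two-step R-path is closed by a direct edge.
Euclidean (axiom 5): no — 2 R 1 and 2 R 4, but not 1 R 4.
So F validates K, D, T, S4; S5 would additionally require R to be Euclidean. The strongest is S4.

S4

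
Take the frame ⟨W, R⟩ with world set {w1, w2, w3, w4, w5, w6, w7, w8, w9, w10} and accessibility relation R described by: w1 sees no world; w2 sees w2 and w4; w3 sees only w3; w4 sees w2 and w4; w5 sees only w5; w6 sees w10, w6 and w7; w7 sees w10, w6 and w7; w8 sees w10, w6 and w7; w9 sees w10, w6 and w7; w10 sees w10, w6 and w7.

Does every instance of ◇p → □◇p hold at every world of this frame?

Yes

Axiom 5 corresponds to the accessibility relation being Euclidean.
Euclidean: yes — any two successors of a common world are R-related.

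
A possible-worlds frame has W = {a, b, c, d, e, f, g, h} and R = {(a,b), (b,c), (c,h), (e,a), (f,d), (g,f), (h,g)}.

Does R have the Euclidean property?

Euclidean: no — a R b and a R b, but not b R b.

No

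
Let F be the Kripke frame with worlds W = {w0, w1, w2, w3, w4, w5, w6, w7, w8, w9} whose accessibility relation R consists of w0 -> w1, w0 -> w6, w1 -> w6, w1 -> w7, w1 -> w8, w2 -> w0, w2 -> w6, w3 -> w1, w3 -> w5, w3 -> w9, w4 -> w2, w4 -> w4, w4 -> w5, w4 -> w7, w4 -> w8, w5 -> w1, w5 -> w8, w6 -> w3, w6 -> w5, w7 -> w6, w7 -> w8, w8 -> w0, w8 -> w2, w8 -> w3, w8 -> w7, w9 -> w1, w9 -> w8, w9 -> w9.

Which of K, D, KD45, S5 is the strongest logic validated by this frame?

Serial (axiom D): yes — every world has a successor (e.g. w0 R w1).
Euclidean (axiom 5): no — w0 R w6 and w0 R w1, but not w6 R w1.
Transitive (axiom 4): no — w0 R w1 and w1 R w7, but not w0 R w7.
Reflexive (axiom T): no — w0 is not related to itself.
So F validates K, D; KD45 would additionally require R to be Euclidean and transitive. The strongest is D.

D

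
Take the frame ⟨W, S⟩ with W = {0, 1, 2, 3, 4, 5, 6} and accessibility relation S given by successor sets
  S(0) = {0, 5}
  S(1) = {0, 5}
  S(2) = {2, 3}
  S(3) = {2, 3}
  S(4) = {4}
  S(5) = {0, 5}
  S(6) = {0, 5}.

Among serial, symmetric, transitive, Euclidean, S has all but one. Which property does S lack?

symmetric

Serial: yes — every world has a successor (e.g. 0 S 0).
Symmetric: no — 1 S 0 but not 0 S 1.
Transitive: yes — every two-step S-path is closed by a direct edge.
Euclidean: yes — any two successors of a common world are S-related.
Only symmetric fails.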